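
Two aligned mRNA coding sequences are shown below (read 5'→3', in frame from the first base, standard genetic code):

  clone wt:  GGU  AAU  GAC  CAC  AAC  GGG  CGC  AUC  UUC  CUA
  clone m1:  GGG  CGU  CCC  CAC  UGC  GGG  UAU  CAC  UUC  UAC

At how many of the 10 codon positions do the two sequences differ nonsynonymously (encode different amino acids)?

6

Codon 1: GGU Gly / GGG Gly — synonymous.
Codon 2: AAU Asn / CGU Arg — nonsynonymous.
Codon 3: GAC Asp / CCC Pro — nonsynonymous.
Codon 4: CAC His / CAC His — identical.
Codon 5: AAC Asn / UGC Cys — nonsynonymous.
Codon 6: GGG Gly / GGG Gly — identical.
Codon 7: CGC Arg / UAU Tyr — nonsynonymous.
Codon 8: AUC Ile / CAC His — nonsynonymous.
Codon 9: UUC Phe / UUC Phe — identical.
Codon 10: CUA Leu / UAC Tyr — nonsynonymous.
Nonsynonymous differences: 6.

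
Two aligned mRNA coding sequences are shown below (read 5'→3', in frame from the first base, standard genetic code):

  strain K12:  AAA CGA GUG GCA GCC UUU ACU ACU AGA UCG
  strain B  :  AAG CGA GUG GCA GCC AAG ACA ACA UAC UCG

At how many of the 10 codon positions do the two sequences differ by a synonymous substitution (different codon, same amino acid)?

Codon 1: AAA Lys / AAG Lys — synonymous.
Codon 2: CGA Arg / CGA Arg — identical.
Codon 3: GUG Val / GUG Val — identical.
Codon 4: GCA Ala / GCA Ala — identical.
Codon 5: GCC Ala / GCC Ala — identical.
Codon 6: UUU Phe / AAG Lys — nonsynonymous.
Codon 7: ACU Thr / ACA Thr — synonymous.
Codon 8: ACU Thr / ACA Thr — synonymous.
Codon 9: AGA Arg / UAC Tyr — nonsynonymous.
Codon 10: UCG Ser / UCG Ser — identical.
Synonymous differences: 3.

3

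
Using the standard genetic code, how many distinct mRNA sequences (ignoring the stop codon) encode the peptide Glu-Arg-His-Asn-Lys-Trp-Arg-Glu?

Glu: 2 codons.
Arg: 6 codons.
His: 2 codons.
Asn: 2 codons.
Lys: 2 codons.
Trp: 1 codon.
Arg: 6 codons.
Glu: 2 codons.
2 × 6 × 2 × 2 × 2 × 1 × 6 × 2 = 1152.

1152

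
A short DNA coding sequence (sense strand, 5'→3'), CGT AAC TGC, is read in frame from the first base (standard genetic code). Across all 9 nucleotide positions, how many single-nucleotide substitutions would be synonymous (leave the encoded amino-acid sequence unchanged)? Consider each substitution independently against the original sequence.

Codon 1 (CGT, Arg): 3 synonymous substitutions.
Codon 2 (AAC, Asn): 1 synonymous substitution.
Codon 3 (TGC, Cys): 1 synonymous substitution.
Total: 3 + 1 + 1 = 5.

5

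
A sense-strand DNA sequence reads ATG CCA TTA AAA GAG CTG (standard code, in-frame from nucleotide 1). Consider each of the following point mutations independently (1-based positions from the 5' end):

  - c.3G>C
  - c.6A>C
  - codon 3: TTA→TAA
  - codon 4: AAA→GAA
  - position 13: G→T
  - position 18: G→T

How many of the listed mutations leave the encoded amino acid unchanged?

Codon 1: ATG (Met) → ATC (Ile) — missense.
Codon 2: CCA (Pro) → CCC (Pro) — synonymous.
Codon 3: TTA (Leu) → TAA (Stop) — nonsense.
Codon 4: AAA (Lys) → GAA (Glu) — missense.
Codon 5: GAG (Glu) → TAG (Stop) — nonsense.
Codon 6: CTG (Leu) → CTT (Leu) — synonymous.
Synonymous: 2 of 6.

2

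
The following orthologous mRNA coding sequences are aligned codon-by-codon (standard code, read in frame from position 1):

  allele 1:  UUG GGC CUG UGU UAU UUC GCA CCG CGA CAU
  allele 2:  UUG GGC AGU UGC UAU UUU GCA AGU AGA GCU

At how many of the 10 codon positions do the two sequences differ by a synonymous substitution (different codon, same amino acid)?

Codon 1: UUG Leu / UUG Leu — identical.
Codon 2: GGC Gly / GGC Gly — identical.
Codon 3: CUG Leu / AGU Ser — nonsynonymous.
Codon 4: UGU Cys / UGC Cys — synonymous.
Codon 5: UAU Tyr / UAU Tyr — identical.
Codon 6: UUC Phe / UUU Phe — synonymous.
Codon 7: GCA Ala / GCA Ala — identical.
Codon 8: CCG Pro / AGU Ser — nonsynonymous.
Codon 9: CGA Arg / AGA Arg — synonymous.
Codon 10: CAU His / GCU Ala — nonsynonymous.
Synonymous differences: 3.

3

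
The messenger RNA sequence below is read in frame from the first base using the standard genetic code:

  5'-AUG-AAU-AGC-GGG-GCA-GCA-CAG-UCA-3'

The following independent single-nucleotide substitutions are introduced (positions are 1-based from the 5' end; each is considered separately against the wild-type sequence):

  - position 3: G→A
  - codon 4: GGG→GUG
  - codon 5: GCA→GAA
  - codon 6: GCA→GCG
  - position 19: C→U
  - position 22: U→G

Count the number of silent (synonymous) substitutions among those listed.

1

Codon 1: AUG (Met) → AUA (Ile) — missense.
Codon 4: GGG (Gly) → GUG (Val) — missense.
Codon 5: GCA (Ala) → GAA (Glu) — missense.
Codon 6: GCA (Ala) → GCG (Ala) — synonymous.
Codon 7: CAG (Gln) → UAG (Stop) — nonsense.
Codon 8: UCA (Ser) → GCA (Ala) — missense.
Synonymous: 1 of 6.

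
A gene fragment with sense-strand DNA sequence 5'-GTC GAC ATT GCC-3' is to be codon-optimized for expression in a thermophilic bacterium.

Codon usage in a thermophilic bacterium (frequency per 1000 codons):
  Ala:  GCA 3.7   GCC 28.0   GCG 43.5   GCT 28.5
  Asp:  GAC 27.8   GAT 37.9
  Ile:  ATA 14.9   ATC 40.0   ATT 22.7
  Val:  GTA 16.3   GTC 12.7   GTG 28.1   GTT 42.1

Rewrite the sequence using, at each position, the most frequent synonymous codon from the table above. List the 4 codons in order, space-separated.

GTT GAT ATC GCG

Codon 1 (Val): best is GTT at 42.1.
Codon 2 (Asp): best is GAT at 37.9.
Codon 3 (Ile): best is ATC at 40.0.
Codon 4 (Ala): best is GCG at 43.5.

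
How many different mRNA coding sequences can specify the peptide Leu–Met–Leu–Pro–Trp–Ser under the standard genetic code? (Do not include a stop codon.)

Leu: 6 codons.
Met: 1 codon.
Leu: 6 codons.
Pro: 4 codons.
Trp: 1 codon.
Ser: 6 codons.
6 × 1 × 6 × 4 × 1 × 6 = 864.

864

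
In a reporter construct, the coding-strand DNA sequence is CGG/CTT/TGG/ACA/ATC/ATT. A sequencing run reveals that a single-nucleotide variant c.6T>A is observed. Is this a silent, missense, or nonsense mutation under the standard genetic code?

Position 6 falls in codon 2: CTT → Leu.
After the substitution the codon is CTA → Leu.
Both encode Leu, so the change is synonymous.

silent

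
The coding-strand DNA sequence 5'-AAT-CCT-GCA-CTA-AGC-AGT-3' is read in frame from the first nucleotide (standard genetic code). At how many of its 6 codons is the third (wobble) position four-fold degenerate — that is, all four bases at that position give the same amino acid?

Codon 1 AAT (Asn): third position 2-fold.
Codon 2 CCT (Pro): third position 4-fold.
Codon 3 GCA (Ala): third position 4-fold.
Codon 4 CTA (Leu): third position 4-fold.
Codon 5 AGC (Ser): third position 2-fold.
Codon 6 AGT (Ser): third position 2-fold.
Four-fold degenerate third positions: 3.

3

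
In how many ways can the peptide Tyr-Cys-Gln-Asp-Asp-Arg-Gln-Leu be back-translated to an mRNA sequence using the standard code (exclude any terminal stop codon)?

Tyr: 2 codons.
Cys: 2 codons.
Gln: 2 codons.
Asp: 2 codons.
Asp: 2 codons.
Arg: 6 codons.
Gln: 2 codons.
Leu: 6 codons.
2 × 2 × 2 × 2 × 2 × 6 × 2 × 6 = 2304.

2304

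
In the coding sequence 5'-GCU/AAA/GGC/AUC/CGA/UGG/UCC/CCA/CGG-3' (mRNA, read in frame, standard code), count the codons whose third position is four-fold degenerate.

Codon 1 GCU (Ala): third position 4-fold.
Codon 2 AAA (Lys): third position 2-fold.
Codon 3 GGC (Gly): third position 4-fold.
Codon 4 AUC (Ile): third position 3-fold.
Codon 5 CGA (Arg): third position 4-fold.
Codon 6 UGG (Trp): third position 1-fold.
Codon 7 UCC (Ser): third position 4-fold.
Codon 8 CCA (Pro): third position 4-fold.
Codon 9 CGG (Arg): third position 4-fold.
Four-fold degenerate third positions: 6.

6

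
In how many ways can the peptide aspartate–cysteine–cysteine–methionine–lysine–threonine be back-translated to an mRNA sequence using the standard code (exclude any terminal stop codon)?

Asp: 2 codons.
Cys: 2 codons.
Cys: 2 codons.
Met: 1 codon.
Lys: 2 codons.
Thr: 4 codons.
2 × 2 × 2 × 1 × 2 × 4 = 64.

64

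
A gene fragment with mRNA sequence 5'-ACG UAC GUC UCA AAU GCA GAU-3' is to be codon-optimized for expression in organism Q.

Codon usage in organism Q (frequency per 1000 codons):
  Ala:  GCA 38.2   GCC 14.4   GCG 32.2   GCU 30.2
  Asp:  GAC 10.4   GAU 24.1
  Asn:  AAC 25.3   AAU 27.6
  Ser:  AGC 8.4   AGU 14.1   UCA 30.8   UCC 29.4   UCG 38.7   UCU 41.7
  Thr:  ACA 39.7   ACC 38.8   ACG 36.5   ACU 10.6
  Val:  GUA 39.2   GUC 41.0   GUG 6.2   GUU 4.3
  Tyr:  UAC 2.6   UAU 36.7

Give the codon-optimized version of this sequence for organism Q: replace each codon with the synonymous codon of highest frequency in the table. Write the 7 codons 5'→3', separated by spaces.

ACA UAU GUC UCU AAU GCA GAU

Codon 1 (Thr): best is ACA at 39.7.
Codon 2 (Tyr): best is UAU at 36.7.
Codon 3 (Val): best is GUC at 41.0.
Codon 4 (Ser): best is UCU at 41.7.
Codon 5 (Asn): best is AAU at 27.6.
Codon 6 (Ala): best is GCA at 38.2.
Codon 7 (Asp): best is GAU at 24.1.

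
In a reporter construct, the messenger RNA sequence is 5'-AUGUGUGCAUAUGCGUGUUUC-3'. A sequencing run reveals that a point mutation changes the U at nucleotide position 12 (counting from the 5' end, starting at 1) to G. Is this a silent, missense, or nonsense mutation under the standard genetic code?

Position 12 falls in codon 4: UAU → Tyr.
After the substitution the codon is UAG → Stop.
The new codon is a stop codon, so this is a nonsense mutation.

nonsense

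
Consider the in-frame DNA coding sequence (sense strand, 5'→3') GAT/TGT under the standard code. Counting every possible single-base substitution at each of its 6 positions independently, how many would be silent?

Codon 1 (GAT, Asp): 1 synonymous substitution.
Codon 2 (TGT, Cys): 1 synonymous substitution.
Total: 1 + 1 = 2.

2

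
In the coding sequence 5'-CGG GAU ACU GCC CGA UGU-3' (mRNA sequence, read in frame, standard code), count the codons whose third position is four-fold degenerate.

Codon 1 CGG (Arg): third position 4-fold.
Codon 2 GAU (Asp): third position 2-fold.
Codon 3 ACU (Thr): third position 4-fold.
Codon 4 GCC (Ala): third position 4-fold.
Codon 5 CGA (Arg): third position 4-fold.
Codon 6 UGU (Cys): third position 2-fold.
Four-fold degenerate third positions: 4.

4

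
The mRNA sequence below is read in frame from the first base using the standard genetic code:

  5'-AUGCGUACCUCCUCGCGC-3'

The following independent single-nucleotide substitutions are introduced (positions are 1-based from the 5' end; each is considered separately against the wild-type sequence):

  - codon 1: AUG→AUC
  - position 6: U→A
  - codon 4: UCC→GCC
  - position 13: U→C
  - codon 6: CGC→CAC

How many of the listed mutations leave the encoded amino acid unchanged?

1

Codon 1: AUG (Met) → AUC (Ile) — missense.
Codon 2: CGU (Arg) → CGA (Arg) — synonymous.
Codon 4: UCC (Ser) → GCC (Ala) — missense.
Codon 5: UCG (Ser) → CCG (Pro) — missense.
Codon 6: CGC (Arg) → CAC (His) — missense.
Synonymous: 1 of 5.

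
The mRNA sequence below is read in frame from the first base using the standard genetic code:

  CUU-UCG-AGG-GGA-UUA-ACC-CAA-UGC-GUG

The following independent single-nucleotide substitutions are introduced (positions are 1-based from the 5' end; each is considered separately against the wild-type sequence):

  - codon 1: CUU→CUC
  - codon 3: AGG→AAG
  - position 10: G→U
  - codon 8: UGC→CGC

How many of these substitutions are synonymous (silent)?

Codon 1: CUU (Leu) → CUC (Leu) — synonymous.
Codon 3: AGG (Arg) → AAG (Lys) — missense.
Codon 4: GGA (Gly) → UGA (Stop) — nonsense.
Codon 8: UGC (Cys) → CGC (Arg) — missense.
Synonymous: 1 of 4.

1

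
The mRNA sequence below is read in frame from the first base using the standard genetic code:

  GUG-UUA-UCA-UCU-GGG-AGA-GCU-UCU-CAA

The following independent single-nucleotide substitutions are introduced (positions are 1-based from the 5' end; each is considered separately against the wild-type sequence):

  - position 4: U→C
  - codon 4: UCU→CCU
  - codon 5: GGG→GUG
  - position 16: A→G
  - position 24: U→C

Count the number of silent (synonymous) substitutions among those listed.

2

Codon 2: UUA (Leu) → CUA (Leu) — synonymous.
Codon 4: UCU (Ser) → CCU (Pro) — missense.
Codon 5: GGG (Gly) → GUG (Val) — missense.
Codon 6: AGA (Arg) → GGA (Gly) — missense.
Codon 8: UCU (Ser) → UCC (Ser) — synonymous.
Synonymous: 2 of 5.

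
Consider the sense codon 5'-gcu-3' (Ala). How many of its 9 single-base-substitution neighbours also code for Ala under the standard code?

Position 1: none → 0 synonymous.
Position 2: none → 0 synonymous.
Position 3: GCC, GCA, GCG → 3 synonymous.
Total: 0 + 0 + 3 = 3.

3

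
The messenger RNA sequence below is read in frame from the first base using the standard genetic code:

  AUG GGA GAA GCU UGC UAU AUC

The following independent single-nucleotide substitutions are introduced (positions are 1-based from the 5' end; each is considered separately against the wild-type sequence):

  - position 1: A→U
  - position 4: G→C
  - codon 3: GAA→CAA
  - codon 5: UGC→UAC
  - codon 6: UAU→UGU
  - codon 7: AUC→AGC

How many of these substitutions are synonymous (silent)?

0

Codon 1: AUG (Met) → UUG (Leu) — missense.
Codon 2: GGA (Gly) → CGA (Arg) — missense.
Codon 3: GAA (Glu) → CAA (Gln) — missense.
Codon 5: UGC (Cys) → UAC (Tyr) — missense.
Codon 6: UAU (Tyr) → UGU (Cys) — missense.
Codon 7: AUC (Ile) → AGC (Ser) — missense.
Synonymous: 0 of 6.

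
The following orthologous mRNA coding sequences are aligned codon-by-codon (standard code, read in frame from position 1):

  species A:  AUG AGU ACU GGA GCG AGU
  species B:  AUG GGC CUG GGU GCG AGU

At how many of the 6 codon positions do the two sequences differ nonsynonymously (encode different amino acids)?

2

Codon 1: AUG Met / AUG Met — identical.
Codon 2: AGU Ser / GGC Gly — nonsynonymous.
Codon 3: ACU Thr / CUG Leu — nonsynonymous.
Codon 4: GGA Gly / GGU Gly — synonymous.
Codon 5: GCG Ala / GCG Ala — identical.
Codon 6: AGU Ser / AGU Ser — identical.
Nonsynonymous differences: 2.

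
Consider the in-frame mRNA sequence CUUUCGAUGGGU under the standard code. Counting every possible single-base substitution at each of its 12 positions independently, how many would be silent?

9

Codon 1 (CUU, Leu): 3 synonymous substitutions.
Codon 2 (UCG, Ser): 3 synonymous substitutions.
Codon 3 (AUG, Met): 0 synonymous substitutions.
Codon 4 (GGU, Gly): 3 synonymous substitutions.
Total: 3 + 3 + 0 + 3 = 9.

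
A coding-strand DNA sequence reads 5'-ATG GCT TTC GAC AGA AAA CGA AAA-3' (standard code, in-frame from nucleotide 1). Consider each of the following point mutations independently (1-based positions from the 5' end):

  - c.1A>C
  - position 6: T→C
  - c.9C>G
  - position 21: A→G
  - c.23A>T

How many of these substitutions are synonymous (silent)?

Codon 1: ATG (Met) → CTG (Leu) — missense.
Codon 2: GCT (Ala) → GCC (Ala) — synonymous.
Codon 3: TTC (Phe) → TTG (Leu) — missense.
Codon 7: CGA (Arg) → CGG (Arg) — synonymous.
Codon 8: AAA (Lys) → ATA (Ile) — missense.
Synonymous: 2 of 5.

2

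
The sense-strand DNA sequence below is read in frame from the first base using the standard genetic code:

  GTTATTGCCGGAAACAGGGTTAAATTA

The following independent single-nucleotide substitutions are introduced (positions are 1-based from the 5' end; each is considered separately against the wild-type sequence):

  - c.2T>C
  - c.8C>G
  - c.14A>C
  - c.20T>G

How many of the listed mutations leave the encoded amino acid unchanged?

Codon 1: GTT (Val) → GCT (Ala) — missense.
Codon 3: GCC (Ala) → GGC (Gly) — missense.
Codon 5: AAC (Asn) → ACC (Thr) — missense.
Codon 7: GTT (Val) → GGT (Gly) — missense.
Synonymous: 0 of 4.

0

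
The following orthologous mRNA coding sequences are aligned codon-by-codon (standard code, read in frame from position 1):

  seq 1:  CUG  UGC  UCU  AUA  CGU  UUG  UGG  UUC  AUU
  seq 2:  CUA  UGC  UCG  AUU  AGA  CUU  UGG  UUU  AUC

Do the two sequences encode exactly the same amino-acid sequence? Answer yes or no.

yes

Codon 1: CUG Leu / CUA Leu — synonymous.
Codon 2: UGC Cys / UGC Cys — identical.
Codon 3: UCU Ser / UCG Ser — synonymous.
Codon 4: AUA Ile / AUU Ile — synonymous.
Codon 5: CGU Arg / AGA Arg — synonymous.
Codon 6: UUG Leu / CUU Leu — synonymous.
Codon 7: UGG Trp / UGG Trp — identical.
Codon 8: UUC Phe / UUU Phe — synonymous.
Codon 9: AUU Ile / AUC Ile — synonymous.
Nonsynonymous differences: 0 → same protein.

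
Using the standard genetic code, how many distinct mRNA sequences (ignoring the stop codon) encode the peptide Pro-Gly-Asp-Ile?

Pro: 4 codons.
Gly: 4 codons.
Asp: 2 codons.
Ile: 3 codons.
4 × 4 × 2 × 3 = 96.

96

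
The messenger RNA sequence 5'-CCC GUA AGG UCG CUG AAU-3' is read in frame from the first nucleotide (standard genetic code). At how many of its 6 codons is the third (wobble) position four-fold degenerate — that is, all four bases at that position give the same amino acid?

4

Codon 1 CCC (Pro): third position 4-fold.
Codon 2 GUA (Val): third position 4-fold.
Codon 3 AGG (Arg): third position 2-fold.
Codon 4 UCG (Ser): third position 4-fold.
Codon 5 CUG (Leu): third position 4-fold.
Codon 6 AAU (Asn): third position 2-fold.
Four-fold degenerate third positions: 4.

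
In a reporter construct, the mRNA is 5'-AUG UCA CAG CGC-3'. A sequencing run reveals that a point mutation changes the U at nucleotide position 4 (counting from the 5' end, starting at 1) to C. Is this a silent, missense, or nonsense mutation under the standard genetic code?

missense

Position 4 falls in codon 2: UCA → Ser.
After the substitution the codon is CCA → Pro.
Ser ≠ Pro, so this is a missense mutation.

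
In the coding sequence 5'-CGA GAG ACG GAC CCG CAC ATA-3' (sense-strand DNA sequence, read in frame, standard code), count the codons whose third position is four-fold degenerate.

Codon 1 CGA (Arg): third position 4-fold.
Codon 2 GAG (Glu): third position 2-fold.
Codon 3 ACG (Thr): third position 4-fold.
Codon 4 GAC (Asp): third position 2-fold.
Codon 5 CCG (Pro): third position 4-fold.
Codon 6 CAC (His): third position 2-fold.
Codon 7 ATA (Ile): third position 3-fold.
Four-fold degenerate third positions: 3.

3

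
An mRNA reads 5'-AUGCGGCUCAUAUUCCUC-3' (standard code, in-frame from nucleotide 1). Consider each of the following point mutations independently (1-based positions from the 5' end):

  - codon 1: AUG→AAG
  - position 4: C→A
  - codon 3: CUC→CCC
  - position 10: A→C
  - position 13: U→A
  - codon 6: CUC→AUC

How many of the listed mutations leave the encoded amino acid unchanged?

Codon 1: AUG (Met) → AAG (Lys) — missense.
Codon 2: CGG (Arg) → AGG (Arg) — synonymous.
Codon 3: CUC (Leu) → CCC (Pro) — missense.
Codon 4: AUA (Ile) → CUA (Leu) — missense.
Codon 5: UUC (Phe) → AUC (Ile) — missense.
Codon 6: CUC (Leu) → AUC (Ile) — missense.
Synonymous: 1 of 6.

1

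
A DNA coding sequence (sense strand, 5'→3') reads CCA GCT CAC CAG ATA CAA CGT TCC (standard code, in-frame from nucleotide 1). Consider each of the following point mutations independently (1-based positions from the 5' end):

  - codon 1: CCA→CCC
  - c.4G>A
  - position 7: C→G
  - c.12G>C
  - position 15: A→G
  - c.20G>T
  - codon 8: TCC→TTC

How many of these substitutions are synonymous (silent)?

Codon 1: CCA (Pro) → CCC (Pro) — synonymous.
Codon 2: GCT (Ala) → ACT (Thr) — missense.
Codon 3: CAC (His) → GAC (Asp) — missense.
Codon 4: CAG (Gln) → CAC (His) — missense.
Codon 5: ATA (Ile) → ATG (Met) — missense.
Codon 7: CGT (Arg) → CTT (Leu) — missense.
Codon 8: TCC (Ser) → TTC (Phe) — missense.
Synonymous: 1 of 7.

1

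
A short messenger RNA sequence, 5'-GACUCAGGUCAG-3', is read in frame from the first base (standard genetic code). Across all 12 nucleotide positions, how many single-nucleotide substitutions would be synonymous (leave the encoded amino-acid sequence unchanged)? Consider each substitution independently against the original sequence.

8

Codon 1 (GAC, Asp): 1 synonymous substitution.
Codon 2 (UCA, Ser): 3 synonymous substitutions.
Codon 3 (GGU, Gly): 3 synonymous substitutions.
Codon 4 (CAG, Gln): 1 synonymous substitution.
Total: 1 + 3 + 3 + 1 = 8.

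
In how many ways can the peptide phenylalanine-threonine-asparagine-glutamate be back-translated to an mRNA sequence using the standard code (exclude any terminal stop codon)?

Phe: 2 codons.
Thr: 4 codons.
Asn: 2 codons.
Glu: 2 codons.
2 × 4 × 2 × 2 = 32.

32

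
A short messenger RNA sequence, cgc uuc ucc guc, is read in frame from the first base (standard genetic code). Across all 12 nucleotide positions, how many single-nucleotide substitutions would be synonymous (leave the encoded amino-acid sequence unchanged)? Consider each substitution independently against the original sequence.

Codon 1 (CGC, Arg): 3 synonymous substitutions.
Codon 2 (UUC, Phe): 1 synonymous substitution.
Codon 3 (UCC, Ser): 3 synonymous substitutions.
Codon 4 (GUC, Val): 3 synonymous substitutions.
Total: 3 + 1 + 3 + 3 = 10.

10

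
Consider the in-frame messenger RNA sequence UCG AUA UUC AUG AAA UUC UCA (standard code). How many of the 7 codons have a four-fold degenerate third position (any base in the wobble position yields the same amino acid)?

Codon 1 UCG (Ser): third position 4-fold.
Codon 2 AUA (Ile): third position 3-fold.
Codon 3 UUC (Phe): third position 2-fold.
Codon 4 AUG (Met): third position 1-fold.
Codon 5 AAA (Lys): third position 2-fold.
Codon 6 UUC (Phe): third position 2-fold.
Codon 7 UCA (Ser): third position 4-fold.
Four-fold degenerate third positions: 2.

2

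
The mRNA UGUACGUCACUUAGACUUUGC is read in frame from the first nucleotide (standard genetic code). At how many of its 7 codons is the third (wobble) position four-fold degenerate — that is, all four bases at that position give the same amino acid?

4

Codon 1 UGU (Cys): third position 2-fold.
Codon 2 ACG (Thr): third position 4-fold.
Codon 3 UCA (Ser): third position 4-fold.
Codon 4 CUU (Leu): third position 4-fold.
Codon 5 AGA (Arg): third position 2-fold.
Codon 6 CUU (Leu): third position 4-fold.
Codon 7 UGC (Cys): third position 2-fold.
Four-fold degenerate third positions: 4.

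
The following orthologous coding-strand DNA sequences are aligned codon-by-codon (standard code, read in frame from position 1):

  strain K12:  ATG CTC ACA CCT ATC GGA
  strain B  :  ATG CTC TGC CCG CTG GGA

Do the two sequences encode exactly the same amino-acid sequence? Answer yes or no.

no

Codon 1: ATG Met / ATG Met — identical.
Codon 2: CTC Leu / CTC Leu — identical.
Codon 3: ACA Thr / TGC Cys — nonsynonymous.
Codon 4: CCT Pro / CCG Pro — synonymous.
Codon 5: ATC Ile / CTG Leu — nonsynonymous.
Codon 6: GGA Gly / GGA Gly — identical.
Nonsynonymous differences: 2 → different protein.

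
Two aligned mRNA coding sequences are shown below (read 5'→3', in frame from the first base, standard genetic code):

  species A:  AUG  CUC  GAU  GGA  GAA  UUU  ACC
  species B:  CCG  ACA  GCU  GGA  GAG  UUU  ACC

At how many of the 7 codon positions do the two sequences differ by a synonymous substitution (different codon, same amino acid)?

Codon 1: AUG Met / CCG Pro — nonsynonymous.
Codon 2: CUC Leu / ACA Thr — nonsynonymous.
Codon 3: GAU Asp / GCU Ala — nonsynonymous.
Codon 4: GGA Gly / GGA Gly — identical.
Codon 5: GAA Glu / GAG Glu — synonymous.
Codon 6: UUU Phe / UUU Phe — identical.
Codon 7: ACC Thr / ACC Thr — identical.
Synonymous differences: 1.

1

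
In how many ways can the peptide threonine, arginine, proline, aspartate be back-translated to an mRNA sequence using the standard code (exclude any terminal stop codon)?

192

Thr: 4 codons.
Arg: 6 codons.
Pro: 4 codons.
Asp: 2 codons.
4 × 6 × 4 × 2 = 192.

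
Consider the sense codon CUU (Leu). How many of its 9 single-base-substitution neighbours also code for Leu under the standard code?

Position 1: none → 0 synonymous.
Position 2: none → 0 synonymous.
Position 3: CUC, CUA, CUG → 3 synonymous.
Total: 0 + 0 + 3 = 3.

3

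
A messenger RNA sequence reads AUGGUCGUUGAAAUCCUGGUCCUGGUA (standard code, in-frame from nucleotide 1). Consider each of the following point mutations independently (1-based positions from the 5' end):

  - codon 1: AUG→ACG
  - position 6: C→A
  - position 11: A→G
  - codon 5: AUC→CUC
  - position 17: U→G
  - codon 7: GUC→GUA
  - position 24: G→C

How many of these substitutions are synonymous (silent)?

3

Codon 1: AUG (Met) → ACG (Thr) — missense.
Codon 2: GUC (Val) → GUA (Val) — synonymous.
Codon 4: GAA (Glu) → GGA (Gly) — missense.
Codon 5: AUC (Ile) → CUC (Leu) — missense.
Codon 6: CUG (Leu) → CGG (Arg) — missense.
Codon 7: GUC (Val) → GUA (Val) — synonymous.
Codon 8: CUG (Leu) → CUC (Leu) — synonymous.
Synonymous: 3 of 7.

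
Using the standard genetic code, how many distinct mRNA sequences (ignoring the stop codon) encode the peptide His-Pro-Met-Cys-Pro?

His: 2 codons.
Pro: 4 codons.
Met: 1 codon.
Cys: 2 codons.
Pro: 4 codons.
2 × 4 × 1 × 2 × 4 = 64.

64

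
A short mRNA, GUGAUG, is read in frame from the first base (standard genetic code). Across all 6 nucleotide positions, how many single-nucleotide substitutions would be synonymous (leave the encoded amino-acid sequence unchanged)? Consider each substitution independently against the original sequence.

Codon 1 (GUG, Val): 3 synonymous substitutions.
Codon 2 (AUG, Met): 0 synonymous substitutions.
Total: 3 + 0 = 3.

3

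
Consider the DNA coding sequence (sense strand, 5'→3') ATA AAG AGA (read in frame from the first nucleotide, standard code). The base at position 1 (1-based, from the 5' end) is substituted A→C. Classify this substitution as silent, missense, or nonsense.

Position 1 falls in codon 1: ATA → Ile.
After the substitution the codon is CTA → Leu.
Ile ≠ Leu, so this is a missense mutation.

missense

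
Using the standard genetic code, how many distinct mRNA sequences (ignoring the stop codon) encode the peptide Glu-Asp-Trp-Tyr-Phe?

16

Glu: 2 codons.
Asp: 2 codons.
Trp: 1 codon.
Tyr: 2 codons.
Phe: 2 codons.
2 × 2 × 1 × 2 × 2 = 16.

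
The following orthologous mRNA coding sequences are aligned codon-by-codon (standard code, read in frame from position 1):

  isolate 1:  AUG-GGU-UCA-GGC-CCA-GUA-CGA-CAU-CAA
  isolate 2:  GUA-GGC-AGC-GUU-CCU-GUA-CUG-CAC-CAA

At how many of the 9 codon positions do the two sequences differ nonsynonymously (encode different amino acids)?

3

Codon 1: AUG Met / GUA Val — nonsynonymous.
Codon 2: GGU Gly / GGC Gly — synonymous.
Codon 3: UCA Ser / AGC Ser — synonymous.
Codon 4: GGC Gly / GUU Val — nonsynonymous.
Codon 5: CCA Pro / CCU Pro — synonymous.
Codon 6: GUA Val / GUA Val — identical.
Codon 7: CGA Arg / CUG Leu — nonsynonymous.
Codon 8: CAU His / CAC His — synonymous.
Codon 9: CAA Gln / CAA Gln — identical.
Nonsynonymous differences: 3.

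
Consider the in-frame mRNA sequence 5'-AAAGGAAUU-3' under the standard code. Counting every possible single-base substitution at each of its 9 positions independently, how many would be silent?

Codon 1 (AAA, Lys): 1 synonymous substitution.
Codon 2 (GGA, Gly): 3 synonymous substitutions.
Codon 3 (AUU, Ile): 2 synonymous substitutions.
Total: 1 + 3 + 2 = 6.

6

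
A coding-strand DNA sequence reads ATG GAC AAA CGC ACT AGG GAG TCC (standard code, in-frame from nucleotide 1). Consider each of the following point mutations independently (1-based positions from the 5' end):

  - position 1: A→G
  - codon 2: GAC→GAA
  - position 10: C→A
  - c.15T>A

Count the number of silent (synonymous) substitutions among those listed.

1

Codon 1: ATG (Met) → GTG (Val) — missense.
Codon 2: GAC (Asp) → GAA (Glu) — missense.
Codon 4: CGC (Arg) → AGC (Ser) — missense.
Codon 5: ACT (Thr) → ACA (Thr) — synonymous.
Synonymous: 1 of 4.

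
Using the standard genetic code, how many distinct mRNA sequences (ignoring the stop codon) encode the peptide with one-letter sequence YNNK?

16

Tyr: 2 codons.
Asn: 2 codons.
Asn: 2 codons.
Lys: 2 codons.
2 × 2 × 2 × 2 = 16.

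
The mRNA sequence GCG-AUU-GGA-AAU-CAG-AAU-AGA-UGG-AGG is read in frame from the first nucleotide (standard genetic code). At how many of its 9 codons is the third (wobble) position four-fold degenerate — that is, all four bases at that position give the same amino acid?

2

Codon 1 GCG (Ala): third position 4-fold.
Codon 2 AUU (Ile): third position 3-fold.
Codon 3 GGA (Gly): third position 4-fold.
Codon 4 AAU (Asn): third position 2-fold.
Codon 5 CAG (Gln): third position 2-fold.
Codon 6 AAU (Asn): third position 2-fold.
Codon 7 AGA (Arg): third position 2-fold.
Codon 8 UGG (Trp): third position 1-fold.
Codon 9 AGG (Arg): third position 2-fold.
Four-fold degenerate third positions: 2.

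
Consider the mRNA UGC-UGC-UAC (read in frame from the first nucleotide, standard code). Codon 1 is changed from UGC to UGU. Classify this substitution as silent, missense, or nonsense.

silent

Position 3 falls in codon 1: UGC → Cys.
After the substitution the codon is UGU → Cys.
Both encode Cys, so the change is synonymous.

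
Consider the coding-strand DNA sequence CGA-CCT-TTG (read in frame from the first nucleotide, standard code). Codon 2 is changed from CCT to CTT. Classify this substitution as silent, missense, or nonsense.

Position 5 falls in codon 2: CCT → Pro.
After the substitution the codon is CTT → Leu.
Pro ≠ Leu, so this is a missense mutation.

missense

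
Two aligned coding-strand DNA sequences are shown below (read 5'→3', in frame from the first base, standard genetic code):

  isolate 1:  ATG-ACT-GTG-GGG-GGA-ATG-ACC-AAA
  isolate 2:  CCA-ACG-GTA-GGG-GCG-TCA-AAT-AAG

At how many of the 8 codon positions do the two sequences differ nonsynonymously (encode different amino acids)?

4

Codon 1: ATG Met / CCA Pro — nonsynonymous.
Codon 2: ACT Thr / ACG Thr — synonymous.
Codon 3: GTG Val / GTA Val — synonymous.
Codon 4: GGG Gly / GGG Gly — identical.
Codon 5: GGA Gly / GCG Ala — nonsynonymous.
Codon 6: ATG Met / TCA Ser — nonsynonymous.
Codon 7: ACC Thr / AAT Asn — nonsynonymous.
Codon 8: AAA Lys / AAG Lys — synonymous.
Nonsynonymous differences: 4.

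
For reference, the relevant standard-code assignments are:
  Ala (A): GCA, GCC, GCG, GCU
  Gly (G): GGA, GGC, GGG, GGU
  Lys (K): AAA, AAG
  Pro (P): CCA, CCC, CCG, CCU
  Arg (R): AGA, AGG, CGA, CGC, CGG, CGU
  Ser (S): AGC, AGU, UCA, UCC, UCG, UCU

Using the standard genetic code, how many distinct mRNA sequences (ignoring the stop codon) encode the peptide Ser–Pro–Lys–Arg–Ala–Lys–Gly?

Ser: 6 codons.
Pro: 4 codons.
Lys: 2 codons.
Arg: 6 codons.
Ala: 4 codons.
Lys: 2 codons.
Gly: 4 codons.
6 × 4 × 2 × 6 × 4 × 2 × 4 = 9216.

9216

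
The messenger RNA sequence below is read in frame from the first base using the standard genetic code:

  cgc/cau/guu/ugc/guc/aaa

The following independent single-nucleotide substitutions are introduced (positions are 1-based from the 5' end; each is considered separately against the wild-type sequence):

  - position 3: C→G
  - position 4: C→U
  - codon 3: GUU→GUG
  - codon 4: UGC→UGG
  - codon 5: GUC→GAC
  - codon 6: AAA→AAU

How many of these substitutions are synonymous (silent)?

2

Codon 1: CGC (Arg) → CGG (Arg) — synonymous.
Codon 2: CAU (His) → UAU (Tyr) — missense.
Codon 3: GUU (Val) → GUG (Val) — synonymous.
Codon 4: UGC (Cys) → UGG (Trp) — missense.
Codon 5: GUC (Val) → GAC (Asp) — missense.
Codon 6: AAA (Lys) → AAU (Asn) — missense.
Synonymous: 2 of 6.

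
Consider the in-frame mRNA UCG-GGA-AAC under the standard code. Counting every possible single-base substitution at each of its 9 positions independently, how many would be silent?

Codon 1 (UCG, Ser): 3 synonymous substitutions.
Codon 2 (GGA, Gly): 3 synonymous substitutions.
Codon 3 (AAC, Asn): 1 synonymous substitution.
Total: 3 + 3 + 1 = 7.

7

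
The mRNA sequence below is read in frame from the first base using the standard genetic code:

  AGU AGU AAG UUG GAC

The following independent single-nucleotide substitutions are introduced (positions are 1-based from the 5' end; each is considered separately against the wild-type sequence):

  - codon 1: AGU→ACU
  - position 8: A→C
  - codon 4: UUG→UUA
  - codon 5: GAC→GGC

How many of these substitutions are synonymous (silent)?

1

Codon 1: AGU (Ser) → ACU (Thr) — missense.
Codon 3: AAG (Lys) → ACG (Thr) — missense.
Codon 4: UUG (Leu) → UUA (Leu) — synonymous.
Codon 5: GAC (Asp) → GGC (Gly) — missense.
Synonymous: 1 of 4.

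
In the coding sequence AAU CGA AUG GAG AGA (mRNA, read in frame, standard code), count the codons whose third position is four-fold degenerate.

1

Codon 1 AAU (Asn): third position 2-fold.
Codon 2 CGA (Arg): third position 4-fold.
Codon 3 AUG (Met): third position 1-fold.
Codon 4 GAG (Glu): third position 2-fold.
Codon 5 AGA (Arg): third position 2-fold.
Four-fold degenerate third positions: 1.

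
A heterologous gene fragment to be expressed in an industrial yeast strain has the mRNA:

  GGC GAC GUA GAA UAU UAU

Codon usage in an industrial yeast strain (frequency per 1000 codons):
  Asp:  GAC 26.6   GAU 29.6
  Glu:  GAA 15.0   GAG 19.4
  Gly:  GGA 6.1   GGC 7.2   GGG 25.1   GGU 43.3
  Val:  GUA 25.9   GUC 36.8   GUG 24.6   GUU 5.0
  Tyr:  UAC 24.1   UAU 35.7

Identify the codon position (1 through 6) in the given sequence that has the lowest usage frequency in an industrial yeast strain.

Codon 1 GGC (Gly): 7.2 per 1000.
Codon 2 GAC (Asp): 26.6 per 1000.
Codon 3 GUA (Val): 25.9 per 1000.
Codon 4 GAA (Glu): 15.0 per 1000.
Codon 5 UAU (Tyr): 35.7 per 1000.
Codon 6 UAU (Tyr): 35.7 per 1000.
Lowest frequency is 7.2 at codon 1.

1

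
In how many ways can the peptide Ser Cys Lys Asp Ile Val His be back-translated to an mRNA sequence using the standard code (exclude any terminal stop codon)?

1152

Ser: 6 codons.
Cys: 2 codons.
Lys: 2 codons.
Asp: 2 codons.
Ile: 3 codons.
Val: 4 codons.
His: 2 codons.
6 × 2 × 2 × 2 × 3 × 4 × 2 = 1152.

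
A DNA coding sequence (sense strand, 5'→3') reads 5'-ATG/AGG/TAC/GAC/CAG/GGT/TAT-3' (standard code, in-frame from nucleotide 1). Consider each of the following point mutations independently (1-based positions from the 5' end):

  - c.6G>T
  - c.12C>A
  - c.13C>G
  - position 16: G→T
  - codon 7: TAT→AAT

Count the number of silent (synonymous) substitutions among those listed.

0

Codon 2: AGG (Arg) → AGT (Ser) — missense.
Codon 4: GAC (Asp) → GAA (Glu) — missense.
Codon 5: CAG (Gln) → GAG (Glu) — missense.
Codon 6: GGT (Gly) → TGT (Cys) — missense.
Codon 7: TAT (Tyr) → AAT (Asn) — missense.
Synonymous: 0 of 5.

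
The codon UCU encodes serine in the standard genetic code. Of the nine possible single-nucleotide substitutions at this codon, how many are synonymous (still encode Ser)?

Position 1: none → 0 synonymous.
Position 2: none → 0 synonymous.
Position 3: UCC, UCA, UCG → 3 synonymous.
Total: 0 + 0 + 3 = 3.

3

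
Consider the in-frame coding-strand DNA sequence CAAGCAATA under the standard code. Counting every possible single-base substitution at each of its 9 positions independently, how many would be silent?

6

Codon 1 (CAA, Gln): 1 synonymous substitution.
Codon 2 (GCA, Ala): 3 synonymous substitutions.
Codon 3 (ATA, Ile): 2 synonymous substitutions.
Total: 1 + 3 + 2 = 6.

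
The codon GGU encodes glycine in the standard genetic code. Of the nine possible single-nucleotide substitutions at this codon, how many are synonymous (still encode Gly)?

Position 1: none → 0 synonymous.
Position 2: none → 0 synonymous.
Position 3: GGC, GGA, GGG → 3 synonymous.
Total: 0 + 0 + 3 = 3.

3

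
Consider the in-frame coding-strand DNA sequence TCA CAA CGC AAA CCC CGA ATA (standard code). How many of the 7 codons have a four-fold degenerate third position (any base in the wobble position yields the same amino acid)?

4

Codon 1 TCA (Ser): third position 4-fold.
Codon 2 CAA (Gln): third position 2-fold.
Codon 3 CGC (Arg): third position 4-fold.
Codon 4 AAA (Lys): third position 2-fold.
Codon 5 CCC (Pro): third position 4-fold.
Codon 6 CGA (Arg): third position 4-fold.
Codon 7 ATA (Ile): third position 3-fold.
Four-fold degenerate third positions: 4.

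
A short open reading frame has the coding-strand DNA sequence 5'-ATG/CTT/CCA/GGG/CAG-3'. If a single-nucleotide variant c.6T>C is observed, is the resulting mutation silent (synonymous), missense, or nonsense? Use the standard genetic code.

silent

Position 6 falls in codon 2: CTT → Leu.
After the substitution the codon is CTC → Leu.
Both encode Leu, so the change is synonymous.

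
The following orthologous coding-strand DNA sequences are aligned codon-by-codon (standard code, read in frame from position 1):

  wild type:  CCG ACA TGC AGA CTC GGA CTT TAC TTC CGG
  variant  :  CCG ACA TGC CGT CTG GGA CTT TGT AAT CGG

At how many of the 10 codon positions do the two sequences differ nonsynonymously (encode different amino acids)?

Codon 1: CCG Pro / CCG Pro — identical.
Codon 2: ACA Thr / ACA Thr — identical.
Codon 3: TGC Cys / TGC Cys — identical.
Codon 4: AGA Arg / CGT Arg — synonymous.
Codon 5: CTC Leu / CTG Leu — synonymous.
Codon 6: GGA Gly / GGA Gly — identical.
Codon 7: CTT Leu / CTT Leu — identical.
Codon 8: TAC Tyr / TGT Cys — nonsynonymous.
Codon 9: TTC Phe / AAT Asn — nonsynonymous.
Codon 10: CGG Arg / CGG Arg — identical.
Nonsynonymous differences: 2.

2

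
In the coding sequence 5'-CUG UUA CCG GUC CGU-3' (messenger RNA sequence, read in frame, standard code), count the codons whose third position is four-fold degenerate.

4

Codon 1 CUG (Leu): third position 4-fold.
Codon 2 UUA (Leu): third position 2-fold.
Codon 3 CCG (Pro): third position 4-fold.
Codon 4 GUC (Val): third position 4-fold.
Codon 5 CGU (Arg): third position 4-fold.
Four-fold degenerate third positions: 4.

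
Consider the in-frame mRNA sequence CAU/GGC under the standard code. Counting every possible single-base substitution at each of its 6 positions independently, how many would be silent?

4

Codon 1 (CAU, His): 1 synonymous substitution.
Codon 2 (GGC, Gly): 3 synonymous substitutions.
Total: 1 + 3 = 4.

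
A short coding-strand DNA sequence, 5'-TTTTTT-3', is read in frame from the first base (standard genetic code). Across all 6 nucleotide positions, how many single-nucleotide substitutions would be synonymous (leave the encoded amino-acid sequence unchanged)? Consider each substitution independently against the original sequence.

Codon 1 (TTT, Phe): 1 synonymous substitution.
Codon 2 (TTT, Phe): 1 synonymous substitution.
Total: 1 + 1 = 2.

2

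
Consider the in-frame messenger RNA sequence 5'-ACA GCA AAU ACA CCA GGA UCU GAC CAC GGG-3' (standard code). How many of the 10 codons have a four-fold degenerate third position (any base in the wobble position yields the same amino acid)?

Codon 1 ACA (Thr): third position 4-fold.
Codon 2 GCA (Ala): third position 4-fold.
Codon 3 AAU (Asn): third position 2-fold.
Codon 4 ACA (Thr): third position 4-fold.
Codon 5 CCA (Pro): third position 4-fold.
Codon 6 GGA (Gly): third position 4-fold.
Codon 7 UCU (Ser): third position 4-fold.
Codon 8 GAC (Asp): third position 2-fold.
Codon 9 CAC (His): third position 2-fold.
Codon 10 GGG (Gly): third position 4-fold.
Four-fold degenerate third positions: 7.

7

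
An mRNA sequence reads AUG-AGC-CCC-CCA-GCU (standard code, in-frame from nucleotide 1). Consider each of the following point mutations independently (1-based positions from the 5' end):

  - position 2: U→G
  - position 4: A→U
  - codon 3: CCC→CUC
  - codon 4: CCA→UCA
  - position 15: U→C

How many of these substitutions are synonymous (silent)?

Codon 1: AUG (Met) → AGG (Arg) — missense.
Codon 2: AGC (Ser) → UGC (Cys) — missense.
Codon 3: CCC (Pro) → CUC (Leu) — missense.
Codon 4: CCA (Pro) → UCA (Ser) — missense.
Codon 5: GCU (Ala) → GCC (Ala) — synonymous.
Synonymous: 1 of 5.

1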